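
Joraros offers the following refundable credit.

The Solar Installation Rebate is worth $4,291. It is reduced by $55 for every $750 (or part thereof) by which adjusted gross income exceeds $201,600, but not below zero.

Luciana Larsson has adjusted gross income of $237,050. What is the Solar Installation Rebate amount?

$1,651

Solar Installation Rebate: income exceeds $201,600 by $35,450, which is 48 full-or-partial $750 increments; reduction = 48 × $55 = $2,640, leaving $1,651.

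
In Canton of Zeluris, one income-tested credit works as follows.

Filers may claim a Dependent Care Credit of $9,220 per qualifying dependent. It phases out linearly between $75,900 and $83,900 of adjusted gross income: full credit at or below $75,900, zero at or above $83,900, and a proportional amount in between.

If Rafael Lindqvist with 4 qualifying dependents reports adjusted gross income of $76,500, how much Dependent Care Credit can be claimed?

$34,114

Dependent Care Credit: base = 4 × $9,220 = $36,880. $76,500 is $600 into a $8,000 phase-out range, leaving 7,400/8,000 of the credit: $36,880 × 7,400/8,000 = $34,114.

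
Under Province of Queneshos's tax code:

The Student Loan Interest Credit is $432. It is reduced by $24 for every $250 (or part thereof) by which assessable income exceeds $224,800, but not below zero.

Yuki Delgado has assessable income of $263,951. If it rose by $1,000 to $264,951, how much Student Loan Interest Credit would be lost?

At $263,951 — income exceeds $224,800 by $39,151 → 157 increments × $24 = $3,768 ≥ base, so the credit is $0.
At $264,951 — income exceeds $224,800 by $40,151 → 161 increments × $24 = $3,864 ≥ base, so the credit is $0.
Lost: $0 − $0 = $0.

$0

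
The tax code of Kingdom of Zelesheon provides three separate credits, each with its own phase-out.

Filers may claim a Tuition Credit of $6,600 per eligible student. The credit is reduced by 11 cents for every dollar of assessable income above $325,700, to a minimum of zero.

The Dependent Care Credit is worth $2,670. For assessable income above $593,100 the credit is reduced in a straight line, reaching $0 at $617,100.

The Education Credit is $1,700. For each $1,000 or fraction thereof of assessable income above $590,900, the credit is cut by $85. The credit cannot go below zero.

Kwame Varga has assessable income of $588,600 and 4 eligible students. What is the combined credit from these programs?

Tuition Credit: base = 4 × $6,600 = $26,400. 11% of the $262,900 excess over $325,700 is $28,919 ≥ base, so the credit is $0.
Dependent Care Credit: $588,600 is at or below the $593,100 threshold, so the full $2,670 applies.
Education Credit: $588,600 is at or below the $590,900 threshold, so the full $1,700 applies.
Total: $0 + $2,670 + $1,700 = $4,370.

$4,370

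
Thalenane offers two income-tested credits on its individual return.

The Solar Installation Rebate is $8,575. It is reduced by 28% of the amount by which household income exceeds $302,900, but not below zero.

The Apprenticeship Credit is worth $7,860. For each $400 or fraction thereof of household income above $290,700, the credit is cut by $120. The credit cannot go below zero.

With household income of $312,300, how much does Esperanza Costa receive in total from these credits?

$7,323

Solar Installation Rebate: 28% of the $9,400 excess over $302,900 is $2,632; credit = $8,575 − $2,632 = $5,943.
Apprenticeship Credit: income exceeds $290,700 by $21,600, which is 54 full-or-partial $400 increments; reduction = 54 × $120 = $6,480, leaving $1,380.
Total: $5,943 + $1,380 = $7,323.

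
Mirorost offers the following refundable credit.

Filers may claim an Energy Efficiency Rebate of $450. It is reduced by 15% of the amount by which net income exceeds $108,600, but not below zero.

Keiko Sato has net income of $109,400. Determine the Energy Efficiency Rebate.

$330

Energy Efficiency Rebate: 15% of the $800 excess over $108,600 is $120; credit = $450 − $120 = $330.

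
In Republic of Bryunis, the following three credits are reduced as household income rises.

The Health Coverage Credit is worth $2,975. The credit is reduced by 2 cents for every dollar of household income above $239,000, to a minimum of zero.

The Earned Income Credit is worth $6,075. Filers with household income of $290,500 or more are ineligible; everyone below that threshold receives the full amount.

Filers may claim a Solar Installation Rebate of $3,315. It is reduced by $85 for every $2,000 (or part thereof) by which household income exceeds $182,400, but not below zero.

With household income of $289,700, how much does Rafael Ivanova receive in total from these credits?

Health Coverage Credit: 2% of the $50,700 excess over $239,000 is $1,014; credit = $2,975 − $1,014 = $1,961.
Earned Income Credit: $289,700 is below the $290,500 cutoff, so the full $6,075 applies.
Solar Installation Rebate: income exceeds $182,400 by $107,300 → 54 increments × $85 = $4,590 ≥ base, so the credit is $0.
Total: $1,961 + $6,075 + $0 = $8,036.

$8,036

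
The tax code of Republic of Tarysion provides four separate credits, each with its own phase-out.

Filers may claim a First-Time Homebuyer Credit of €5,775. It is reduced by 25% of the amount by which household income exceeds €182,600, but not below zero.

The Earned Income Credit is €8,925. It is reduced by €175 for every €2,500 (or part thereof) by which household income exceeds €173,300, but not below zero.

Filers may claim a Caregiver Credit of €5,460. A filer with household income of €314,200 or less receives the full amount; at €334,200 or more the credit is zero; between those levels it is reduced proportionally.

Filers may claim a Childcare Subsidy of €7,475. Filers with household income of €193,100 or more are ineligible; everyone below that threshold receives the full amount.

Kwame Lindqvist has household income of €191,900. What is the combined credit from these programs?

First-Time Homebuyer Credit: 25% of the €9,300 excess over €182,600 is €2,325; credit = €5,775 − €2,325 = €3,450.
Earned Income Credit: income exceeds €173,300 by €18,600, which is 8 full-or-partial €2,500 increments; reduction = 8 × €175 = €1,400, leaving €7,525.
Caregiver Credit: €191,900 is at or below the €314,200 threshold, so the full €5,460 applies.
Childcare Subsidy: €191,900 is below the €193,100 cutoff, so the full €7,475 applies.
Total: €3,450 + €7,525 + €5,460 + €7,475 = €23,910.

€23,910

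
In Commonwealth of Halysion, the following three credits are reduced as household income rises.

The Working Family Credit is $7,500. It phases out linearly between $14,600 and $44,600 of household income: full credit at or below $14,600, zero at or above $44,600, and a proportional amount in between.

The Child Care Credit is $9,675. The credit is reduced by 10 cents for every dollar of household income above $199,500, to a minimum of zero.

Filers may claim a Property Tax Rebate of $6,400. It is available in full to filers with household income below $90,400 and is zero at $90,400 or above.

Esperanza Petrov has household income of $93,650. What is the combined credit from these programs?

$9,675

Working Family Credit: $93,650 is at or above $44,600, so the credit is $0.
Child Care Credit: $93,650 is at or below the $199,500 threshold, so the full $9,675 applies.
Property Tax Rebate: $93,650 meets or exceeds the $90,400 cutoff, so the credit is $0.
Total: $0 + $9,675 + $0 = $9,675.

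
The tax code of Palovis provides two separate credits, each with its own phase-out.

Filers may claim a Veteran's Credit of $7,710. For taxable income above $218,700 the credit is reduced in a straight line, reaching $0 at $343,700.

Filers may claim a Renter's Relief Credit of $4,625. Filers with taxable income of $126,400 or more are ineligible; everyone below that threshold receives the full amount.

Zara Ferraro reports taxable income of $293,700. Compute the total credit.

Veteran's Credit: $293,700 is $75,000 into a $125,000 phase-out range, leaving 50,000/125,000 of the credit: $7,710 × 50,000/125,000 = $3,084.
Renter's Relief Credit: $293,700 meets or exceeds the $126,400 cutoff, so the credit is $0.
Total: $3,084 + $0 = $3,084.

$3,084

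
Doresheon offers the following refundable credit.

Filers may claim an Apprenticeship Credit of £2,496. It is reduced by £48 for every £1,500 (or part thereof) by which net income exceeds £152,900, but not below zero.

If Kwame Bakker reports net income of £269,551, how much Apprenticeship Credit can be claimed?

£0

Apprenticeship Credit: income exceeds £152,900 by £116,651 → 78 increments × £48 = £3,744 ≥ base, so the credit is £0.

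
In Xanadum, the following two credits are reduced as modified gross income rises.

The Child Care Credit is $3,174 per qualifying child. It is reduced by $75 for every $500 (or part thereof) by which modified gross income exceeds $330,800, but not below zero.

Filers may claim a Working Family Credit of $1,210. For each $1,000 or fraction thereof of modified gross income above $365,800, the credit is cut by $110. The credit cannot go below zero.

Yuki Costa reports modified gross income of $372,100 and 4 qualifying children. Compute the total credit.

Child Care Credit: base = 4 × $3,174 = $12,696. income exceeds $330,800 by $41,300, which is 83 full-or-partial $500 increments; reduction = 83 × $75 = $6,225, leaving $6,471.
Working Family Credit: income exceeds $365,800 by $6,300, which is 7 full-or-partial $1,000 increments; reduction = 7 × $110 = $770, leaving $440.
Total: $6,471 + $440 = $6,911.

$6,911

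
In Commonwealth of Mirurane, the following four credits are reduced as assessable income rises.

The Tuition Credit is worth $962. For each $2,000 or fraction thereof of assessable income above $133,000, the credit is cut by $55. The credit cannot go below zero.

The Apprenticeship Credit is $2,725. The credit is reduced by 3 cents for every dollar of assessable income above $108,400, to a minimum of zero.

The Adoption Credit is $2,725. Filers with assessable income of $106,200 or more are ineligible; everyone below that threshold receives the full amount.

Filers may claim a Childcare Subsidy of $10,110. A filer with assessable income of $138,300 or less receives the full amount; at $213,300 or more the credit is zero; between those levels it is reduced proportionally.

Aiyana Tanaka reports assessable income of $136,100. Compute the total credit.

Tuition Credit: income exceeds $133,000 by $3,100, which is 2 full-or-partial $2,000 increments; reduction = 2 × $55 = $110, leaving $852.
Apprenticeship Credit: 3% of the $27,700 excess over $108,400 is $831; credit = $2,725 − $831 = $1,894.
Adoption Credit: $136,100 meets or exceeds the $106,200 cutoff, so the credit is $0.
Childcare Subsidy: $136,100 is at or below the $138,300 threshold, so the full $10,110 applies.
Total: $852 + $1,894 + $0 + $10,110 = $12,856.

$12,856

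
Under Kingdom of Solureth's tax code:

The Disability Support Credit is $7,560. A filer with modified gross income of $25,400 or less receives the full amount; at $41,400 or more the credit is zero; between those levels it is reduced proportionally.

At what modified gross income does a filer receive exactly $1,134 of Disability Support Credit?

$39,000

$1,134 is 1,134/7,560 of the full $7,560, so 6,426/7,560 of the $16,000 range has been used: income = $25,400 + $16,000 × 6,426/7,560 = $39,000.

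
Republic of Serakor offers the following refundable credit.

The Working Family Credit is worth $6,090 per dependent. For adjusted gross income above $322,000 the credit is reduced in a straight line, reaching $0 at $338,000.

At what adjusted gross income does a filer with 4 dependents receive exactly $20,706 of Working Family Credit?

Full credit = 4 × $6,090 = $24,360.
$20,706 is 20,706/24,360 of the full $24,360, so 3,654/24,360 of the $16,000 range has been used: income = $322,000 + $16,000 × 3,654/24,360 = $324,400.

$324,400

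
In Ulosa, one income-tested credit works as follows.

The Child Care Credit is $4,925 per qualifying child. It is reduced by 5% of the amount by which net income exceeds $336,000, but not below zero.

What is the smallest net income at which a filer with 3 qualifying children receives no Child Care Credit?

$631,500

Full credit = 3 × $4,925 = $14,775.
The credit falls by 5% of each dollar above $336,000, so it reaches zero when the excess is $14,775 / 5% = $295,500: income = $336,000 + $295,500 = $631,500.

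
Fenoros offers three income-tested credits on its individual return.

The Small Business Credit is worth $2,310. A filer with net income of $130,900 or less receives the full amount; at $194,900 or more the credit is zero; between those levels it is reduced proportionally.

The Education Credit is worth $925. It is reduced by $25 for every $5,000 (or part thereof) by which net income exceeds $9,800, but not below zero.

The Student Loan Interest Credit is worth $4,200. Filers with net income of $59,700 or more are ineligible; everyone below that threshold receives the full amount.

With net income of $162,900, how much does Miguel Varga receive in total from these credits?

Small Business Credit: $162,900 is $32,000 into a $64,000 phase-out range, leaving 32,000/64,000 of the credit: $2,310 × 32,000/64,000 = $1,155.
Education Credit: income exceeds $9,800 by $153,100, which is 31 full-or-partial $5,000 increments; reduction = 31 × $25 = $775, leaving $150.
Student Loan Interest Credit: $162,900 meets or exceeds the $59,700 cutoff, so the credit is $0.
Total: $1,155 + $150 + $0 = $1,305.

$1,305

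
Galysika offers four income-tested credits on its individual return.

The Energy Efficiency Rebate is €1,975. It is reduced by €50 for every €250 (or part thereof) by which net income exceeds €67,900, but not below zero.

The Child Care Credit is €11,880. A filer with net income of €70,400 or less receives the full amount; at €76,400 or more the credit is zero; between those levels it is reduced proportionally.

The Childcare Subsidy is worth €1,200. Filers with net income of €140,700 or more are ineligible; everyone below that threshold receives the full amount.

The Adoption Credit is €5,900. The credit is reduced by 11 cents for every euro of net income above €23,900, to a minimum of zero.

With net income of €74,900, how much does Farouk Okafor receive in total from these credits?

€5,035

Energy Efficiency Rebate: income exceeds €67,900 by €7,000, which is 28 full-or-partial €250 increments; reduction = 28 × €50 = €1,400, leaving €575.
Child Care Credit: €74,900 is €4,500 into a €6,000 phase-out range, leaving 1,500/6,000 of the credit: €11,880 × 1,500/6,000 = €2,970.
Childcare Subsidy: €74,900 is below the €140,700 cutoff, so the full €1,200 applies.
Adoption Credit: 11% of the €51,000 excess over €23,900 is €5,610; credit = €5,900 − €5,610 = €290.
Total: €575 + €2,970 + €1,200 + €290 = €5,035.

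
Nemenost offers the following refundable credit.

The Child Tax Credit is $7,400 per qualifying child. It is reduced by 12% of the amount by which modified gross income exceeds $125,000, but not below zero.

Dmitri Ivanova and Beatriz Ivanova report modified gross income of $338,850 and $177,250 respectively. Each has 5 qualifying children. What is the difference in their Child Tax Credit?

$19,392

Dmitri ($338,850): Child Tax Credit: base = 5 × $7,400 = $37,000. 12% of the $213,850 excess over $125,000 is $25,662; credit = $37,000 − $25,662 = $11,338.
Beatriz ($177,250): Child Tax Credit: base = 5 × $7,400 = $37,000. 12% of the $52,250 excess over $125,000 is $6,270; credit = $37,000 − $6,270 = $30,730.
Difference: |$11,338 − $30,730| = $19,392.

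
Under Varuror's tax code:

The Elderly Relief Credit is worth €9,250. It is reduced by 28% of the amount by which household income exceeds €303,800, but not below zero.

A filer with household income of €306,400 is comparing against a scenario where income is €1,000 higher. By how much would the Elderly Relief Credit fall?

€280

At €306,400 — 28% of the €2,600 excess over €303,800 is €728; credit = €9,250 − €728 = €8,522.
At €307,400 — 28% of the €3,600 excess over €303,800 is €1,008; credit = €9,250 − €1,008 = €8,242.
Lost: €8,522 − €8,242 = €280.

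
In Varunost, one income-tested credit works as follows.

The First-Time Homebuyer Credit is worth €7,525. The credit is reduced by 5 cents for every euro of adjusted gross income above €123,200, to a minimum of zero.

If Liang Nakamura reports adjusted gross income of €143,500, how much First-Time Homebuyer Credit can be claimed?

€6,510

First-Time Homebuyer Credit: 5% of the €20,300 excess over €123,200 is €1,015; credit = €7,525 − €1,015 = €6,510.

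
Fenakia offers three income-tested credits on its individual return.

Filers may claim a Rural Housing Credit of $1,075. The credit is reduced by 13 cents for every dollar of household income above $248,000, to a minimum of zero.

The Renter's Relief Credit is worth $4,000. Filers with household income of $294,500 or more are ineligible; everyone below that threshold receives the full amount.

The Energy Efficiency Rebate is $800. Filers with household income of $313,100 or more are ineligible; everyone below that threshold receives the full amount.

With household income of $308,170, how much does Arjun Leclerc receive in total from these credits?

Rural Housing Credit: 13% of the $60,170 excess over $248,000 is $7,822.10 ≥ base, so the credit is $0.
Renter's Relief Credit: $308,170 meets or exceeds the $294,500 cutoff, so the credit is $0.
Energy Efficiency Rebate: $308,170 is below the $313,100 cutoff, so the full $800 applies.
Total: $0 + $0 + $800 = $800.

$800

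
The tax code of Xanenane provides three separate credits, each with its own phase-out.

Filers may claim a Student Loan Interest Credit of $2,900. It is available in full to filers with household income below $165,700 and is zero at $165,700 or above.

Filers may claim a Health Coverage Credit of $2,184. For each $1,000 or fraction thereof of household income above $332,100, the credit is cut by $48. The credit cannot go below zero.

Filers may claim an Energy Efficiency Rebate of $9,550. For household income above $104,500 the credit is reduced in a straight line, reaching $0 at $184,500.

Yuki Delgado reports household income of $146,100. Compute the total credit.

$9,668

Student Loan Interest Credit: $146,100 is below the $165,700 cutoff, so the full $2,900 applies.
Health Coverage Credit: $146,100 is at or below the $332,100 threshold, so the full $2,184 applies.
Energy Efficiency Rebate: $146,100 is $41,600 into a $80,000 phase-out range, leaving 38,400/80,000 of the credit: $9,550 × 38,400/80,000 = $4,584.
Total: $2,900 + $2,184 + $4,584 = $9,668.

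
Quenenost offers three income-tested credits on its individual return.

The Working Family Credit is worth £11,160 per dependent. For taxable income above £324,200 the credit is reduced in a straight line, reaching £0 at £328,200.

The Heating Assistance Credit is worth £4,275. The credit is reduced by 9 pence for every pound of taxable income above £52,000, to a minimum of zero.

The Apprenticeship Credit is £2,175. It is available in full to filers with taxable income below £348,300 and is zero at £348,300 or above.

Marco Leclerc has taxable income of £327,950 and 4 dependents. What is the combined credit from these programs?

£4,965

Working Family Credit: base = 4 × £11,160 = £44,640. £327,950 is £3,750 into a £4,000 phase-out range, leaving 250/4,000 of the credit: £44,640 × 250/4,000 = £2,790.
Heating Assistance Credit: 9% of the £275,950 excess over £52,000 is £24,835.50 ≥ base, so the credit is £0.
Apprenticeship Credit: £327,950 is below the £348,300 cutoff, so the full £2,175 applies.
Total: £2,790 + £0 + £2,175 = £4,965.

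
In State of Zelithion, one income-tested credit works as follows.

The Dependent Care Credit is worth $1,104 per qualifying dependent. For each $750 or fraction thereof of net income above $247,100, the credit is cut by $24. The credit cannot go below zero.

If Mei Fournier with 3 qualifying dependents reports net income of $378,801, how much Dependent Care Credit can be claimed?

$0

Dependent Care Credit: base = 3 × $1,104 = $3,312. income exceeds $247,100 by $131,701 → 176 increments × $24 = $4,224 ≥ base, so the credit is $0.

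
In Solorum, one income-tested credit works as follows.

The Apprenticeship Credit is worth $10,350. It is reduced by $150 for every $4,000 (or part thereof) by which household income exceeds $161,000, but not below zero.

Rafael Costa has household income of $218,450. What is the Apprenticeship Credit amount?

Apprenticeship Credit: income exceeds $161,000 by $57,450, which is 15 full-or-partial $4,000 increments; reduction = 15 × $150 = $2,250, leaving $8,100.

$8,100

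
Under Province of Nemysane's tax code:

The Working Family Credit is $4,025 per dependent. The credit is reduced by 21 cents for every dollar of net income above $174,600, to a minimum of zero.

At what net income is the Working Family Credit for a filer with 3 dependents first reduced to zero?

Full credit = 3 × $4,025 = $12,075.
The credit falls by 21% of each dollar above $174,600, so it reaches zero when the excess is $12,075 / 21% = $57,500: income = $174,600 + $57,500 = $232,100.

$232,100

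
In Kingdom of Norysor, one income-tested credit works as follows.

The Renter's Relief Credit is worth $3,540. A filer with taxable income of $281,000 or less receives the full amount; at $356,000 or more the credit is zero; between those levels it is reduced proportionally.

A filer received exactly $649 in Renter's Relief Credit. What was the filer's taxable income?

$649 is 649/3,540 of the full $3,540, so 2,891/3,540 of the $75,000 range has been used: income = $281,000 + $75,000 × 2,891/3,540 = $342,250.

$342,250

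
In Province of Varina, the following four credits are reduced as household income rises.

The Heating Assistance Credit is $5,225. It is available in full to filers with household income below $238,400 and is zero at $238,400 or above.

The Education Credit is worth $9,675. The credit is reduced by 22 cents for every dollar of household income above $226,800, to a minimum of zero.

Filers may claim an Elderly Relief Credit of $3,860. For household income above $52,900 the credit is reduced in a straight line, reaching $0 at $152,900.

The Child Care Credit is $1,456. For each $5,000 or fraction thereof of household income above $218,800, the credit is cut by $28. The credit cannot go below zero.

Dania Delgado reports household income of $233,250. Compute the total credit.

$14,853

Heating Assistance Credit: $233,250 is below the $238,400 cutoff, so the full $5,225 applies.
Education Credit: 22% of the $6,450 excess over $226,800 is $1,419; credit = $9,675 − $1,419 = $8,256.
Elderly Relief Credit: $233,250 is at or above $152,900, so the credit is $0.
Child Care Credit: income exceeds $218,800 by $14,450, which is 3 full-or-partial $5,000 increments; reduction = 3 × $28 = $84, leaving $1,372.
Total: $5,225 + $8,256 + $0 + $1,372 = $14,853.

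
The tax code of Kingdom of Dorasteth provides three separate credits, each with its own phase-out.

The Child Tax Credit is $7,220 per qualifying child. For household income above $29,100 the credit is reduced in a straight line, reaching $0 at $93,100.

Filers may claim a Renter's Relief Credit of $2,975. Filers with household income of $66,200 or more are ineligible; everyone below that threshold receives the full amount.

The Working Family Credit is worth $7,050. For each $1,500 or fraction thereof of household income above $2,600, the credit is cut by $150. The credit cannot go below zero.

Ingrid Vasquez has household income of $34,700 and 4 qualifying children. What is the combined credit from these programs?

Child Tax Credit: base = 4 × $7,220 = $28,880. $34,700 is $5,600 into a $64,000 phase-out range, leaving 58,400/64,000 of the credit: $28,880 × 58,400/64,000 = $26,353.
Renter's Relief Credit: $34,700 is below the $66,200 cutoff, so the full $2,975 applies.
Working Family Credit: income exceeds $2,600 by $32,100, which is 22 full-or-partial $1,500 increments; reduction = 22 × $150 = $3,300, leaving $3,750.
Total: $26,353 + $2,975 + $3,750 = $33,078.

$33,078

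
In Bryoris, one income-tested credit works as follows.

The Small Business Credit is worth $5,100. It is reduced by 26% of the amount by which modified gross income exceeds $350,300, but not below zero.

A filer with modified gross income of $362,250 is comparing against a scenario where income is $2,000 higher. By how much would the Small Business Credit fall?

$520

At $362,250 — 26% of the $11,950 excess over $350,300 is $3,107; credit = $5,100 − $3,107 = $1,993.
At $364,250 — 26% of the $13,950 excess over $350,300 is $3,627; credit = $5,100 − $3,627 = $1,473.
Lost: $1,993 − $1,473 = $520.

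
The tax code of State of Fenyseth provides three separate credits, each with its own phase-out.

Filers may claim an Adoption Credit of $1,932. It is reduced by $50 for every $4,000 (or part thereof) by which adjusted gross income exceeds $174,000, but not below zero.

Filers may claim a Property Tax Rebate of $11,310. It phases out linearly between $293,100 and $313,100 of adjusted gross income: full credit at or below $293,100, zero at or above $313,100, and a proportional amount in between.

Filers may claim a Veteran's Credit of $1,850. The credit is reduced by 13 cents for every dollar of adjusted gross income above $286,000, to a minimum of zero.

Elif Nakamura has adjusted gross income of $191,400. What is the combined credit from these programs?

$14,842

Adoption Credit: income exceeds $174,000 by $17,400, which is 5 full-or-partial $4,000 increments; reduction = 5 × $50 = $250, leaving $1,682.
Property Tax Rebate: $191,400 is at or below the $293,100 threshold, so the full $11,310 applies.
Veteran's Credit: $191,400 is at or below the $286,000 threshold, so the full $1,850 applies.
Total: $1,682 + $11,310 + $1,850 = $14,842.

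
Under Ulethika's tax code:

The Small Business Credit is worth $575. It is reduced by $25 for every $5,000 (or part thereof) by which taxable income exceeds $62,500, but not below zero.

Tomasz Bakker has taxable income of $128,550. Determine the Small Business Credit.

$225

Small Business Credit: income exceeds $62,500 by $66,050, which is 14 full-or-partial $5,000 increments; reduction = 14 × $25 = $350, leaving $225.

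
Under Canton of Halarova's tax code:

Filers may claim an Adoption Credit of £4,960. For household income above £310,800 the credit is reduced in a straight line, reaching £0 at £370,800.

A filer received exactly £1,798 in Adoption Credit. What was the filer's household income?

£1,798 is 1,798/4,960 of the full £4,960, so 3,162/4,960 of the £60,000 range has been used: income = £310,800 + £60,000 × 3,162/4,960 = £349,050.

£349,050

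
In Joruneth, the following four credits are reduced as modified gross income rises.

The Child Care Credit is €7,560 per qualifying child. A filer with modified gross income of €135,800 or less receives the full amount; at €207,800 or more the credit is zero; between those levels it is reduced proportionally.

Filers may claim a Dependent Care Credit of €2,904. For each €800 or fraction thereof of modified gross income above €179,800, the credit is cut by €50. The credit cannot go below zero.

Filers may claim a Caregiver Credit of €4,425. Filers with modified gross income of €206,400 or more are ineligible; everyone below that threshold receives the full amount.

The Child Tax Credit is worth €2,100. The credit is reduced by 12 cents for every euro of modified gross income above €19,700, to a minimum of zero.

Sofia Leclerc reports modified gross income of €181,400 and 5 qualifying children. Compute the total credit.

Child Care Credit: base = 5 × €7,560 = €37,800. €181,400 is €45,600 into a €72,000 phase-out range, leaving 26,400/72,000 of the credit: €37,800 × 26,400/72,000 = €13,860.
Dependent Care Credit: income exceeds €179,800 by €1,600, which is 2 full-or-partial €800 increments; reduction = 2 × €50 = €100, leaving €2,804.
Caregiver Credit: €181,400 is below the €206,400 cutoff, so the full €4,425 applies.
Child Tax Credit: 12% of the €161,700 excess over €19,700 is €19,404 ≥ base, so the credit is €0.
Total: €13,860 + €2,804 + €4,425 + €0 = €21,089.

€21,089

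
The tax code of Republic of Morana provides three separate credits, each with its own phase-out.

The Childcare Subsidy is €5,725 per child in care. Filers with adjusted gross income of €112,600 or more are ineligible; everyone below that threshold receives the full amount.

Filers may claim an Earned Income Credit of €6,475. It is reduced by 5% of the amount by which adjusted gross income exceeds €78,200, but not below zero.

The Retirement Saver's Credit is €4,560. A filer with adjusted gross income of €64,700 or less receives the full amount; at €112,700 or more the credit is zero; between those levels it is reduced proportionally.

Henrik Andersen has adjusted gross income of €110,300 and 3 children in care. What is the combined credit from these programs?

Childcare Subsidy: base = 3 × €5,725 = €17,175. €110,300 is below the €112,600 cutoff, so the full €17,175 applies.
Earned Income Credit: 5% of the €32,100 excess over €78,200 is €1,605; credit = €6,475 − €1,605 = €4,870.
Retirement Saver's Credit: €110,300 is €45,600 into a €48,000 phase-out range, leaving 2,400/48,000 of the credit: €4,560 × 2,400/48,000 = €228.
Total: €17,175 + €4,870 + €228 = €22,273.

€22,273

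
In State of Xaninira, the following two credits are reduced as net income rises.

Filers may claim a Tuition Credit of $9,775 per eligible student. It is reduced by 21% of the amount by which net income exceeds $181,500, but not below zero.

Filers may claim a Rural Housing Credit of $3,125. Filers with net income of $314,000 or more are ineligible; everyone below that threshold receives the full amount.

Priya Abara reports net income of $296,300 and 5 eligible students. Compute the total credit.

Tuition Credit: base = 5 × $9,775 = $48,875. 21% of the $114,800 excess over $181,500 is $24,108; credit = $48,875 − $24,108 = $24,767.
Rural Housing Credit: $296,300 is below the $314,000 cutoff, so the full $3,125 applies.
Total: $24,767 + $3,125 = $27,892.

$27,892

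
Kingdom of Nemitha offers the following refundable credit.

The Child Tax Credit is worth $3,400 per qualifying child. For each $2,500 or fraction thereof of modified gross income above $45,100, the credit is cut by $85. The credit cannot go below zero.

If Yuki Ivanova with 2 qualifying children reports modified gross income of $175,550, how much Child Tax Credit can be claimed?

$2,295

Child Tax Credit: base = 2 × $3,400 = $6,800. income exceeds $45,100 by $130,450, which is 53 full-or-partial $2,500 increments; reduction = 53 × $85 = $4,505, leaving $2,295.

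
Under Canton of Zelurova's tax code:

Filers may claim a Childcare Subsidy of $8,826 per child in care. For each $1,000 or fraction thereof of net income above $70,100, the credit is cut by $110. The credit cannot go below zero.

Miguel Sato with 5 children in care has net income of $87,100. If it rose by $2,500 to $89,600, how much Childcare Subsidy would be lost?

At $87,100 — base = 5 × $8,826 = $44,130. income exceeds $70,100 by $17,000, which is 17 full-or-partial $1,000 increments; reduction = 17 × $110 = $1,870, leaving $42,260.
At $89,600 — base = 5 × $8,826 = $44,130. income exceeds $70,100 by $19,500, which is 20 full-or-partial $1,000 increments; reduction = 20 × $110 = $2,200, leaving $41,930.
Lost: $42,260 − $41,930 = $330.

$330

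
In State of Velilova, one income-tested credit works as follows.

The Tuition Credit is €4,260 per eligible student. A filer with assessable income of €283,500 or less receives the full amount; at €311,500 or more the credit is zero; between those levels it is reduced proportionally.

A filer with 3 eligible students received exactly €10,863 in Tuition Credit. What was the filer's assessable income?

Full credit = 3 × €4,260 = €12,780.
€10,863 is 10,863/12,780 of the full €12,780, so 1,917/12,780 of the €28,000 range has been used: income = €283,500 + €28,000 × 1,917/12,780 = €287,700.

€287,700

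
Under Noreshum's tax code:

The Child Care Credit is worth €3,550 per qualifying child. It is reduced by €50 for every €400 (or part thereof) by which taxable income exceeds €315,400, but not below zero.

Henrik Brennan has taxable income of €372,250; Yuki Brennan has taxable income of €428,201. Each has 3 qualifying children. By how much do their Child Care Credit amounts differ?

€3,500

Henrik (€372,250): Child Care Credit: base = 3 × €3,550 = €10,650. income exceeds €315,400 by €56,850, which is 143 full-or-partial €400 increments; reduction = 143 × €50 = €7,150, leaving €3,500.
Yuki (€428,201): Child Care Credit: base = 3 × €3,550 = €10,650. income exceeds €315,400 by €112,801 → 283 increments × €50 = €14,150 ≥ base, so the credit is €0.
Difference: |€3,500 − €0| = €3,500.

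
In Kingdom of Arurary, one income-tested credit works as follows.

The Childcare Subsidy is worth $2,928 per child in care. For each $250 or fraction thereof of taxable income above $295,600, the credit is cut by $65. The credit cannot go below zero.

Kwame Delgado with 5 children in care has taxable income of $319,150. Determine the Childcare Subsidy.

Childcare Subsidy: base = 5 × $2,928 = $14,640. income exceeds $295,600 by $23,550, which is 95 full-or-partial $250 increments; reduction = 95 × $65 = $6,175, leaving $8,465.

$8,465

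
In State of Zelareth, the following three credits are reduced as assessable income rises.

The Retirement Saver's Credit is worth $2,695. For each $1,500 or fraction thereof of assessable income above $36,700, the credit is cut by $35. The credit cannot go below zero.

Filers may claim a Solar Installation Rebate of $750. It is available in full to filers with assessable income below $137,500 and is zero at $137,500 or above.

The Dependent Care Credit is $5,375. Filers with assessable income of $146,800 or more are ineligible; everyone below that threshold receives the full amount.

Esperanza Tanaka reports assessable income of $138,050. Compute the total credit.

$5,690

Retirement Saver's Credit: income exceeds $36,700 by $101,350, which is 68 full-or-partial $1,500 increments; reduction = 68 × $35 = $2,380, leaving $315.
Solar Installation Rebate: $138,050 meets or exceeds the $137,500 cutoff, so the credit is $0.
Dependent Care Credit: $138,050 is below the $146,800 cutoff, so the full $5,375 applies.
Total: $315 + $0 + $5,375 = $5,690.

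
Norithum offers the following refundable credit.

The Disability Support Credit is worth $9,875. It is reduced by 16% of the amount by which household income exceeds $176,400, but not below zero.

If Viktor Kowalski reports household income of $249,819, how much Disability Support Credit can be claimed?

Disability Support Credit: 16% of the $73,419 excess over $176,400 is $11,747.04 ≥ base, so the credit is $0.

$0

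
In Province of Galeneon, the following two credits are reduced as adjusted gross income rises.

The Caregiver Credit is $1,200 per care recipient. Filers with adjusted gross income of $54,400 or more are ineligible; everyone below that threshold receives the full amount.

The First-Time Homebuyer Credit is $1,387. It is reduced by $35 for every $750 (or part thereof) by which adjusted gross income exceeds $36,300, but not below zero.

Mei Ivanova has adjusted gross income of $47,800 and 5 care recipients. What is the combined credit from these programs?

$6,827

Caregiver Credit: base = 5 × $1,200 = $6,000. $47,800 is below the $54,400 cutoff, so the full $6,000 applies.
First-Time Homebuyer Credit: income exceeds $36,300 by $11,500, which is 16 full-or-partial $750 increments; reduction = 16 × $35 = $560, leaving $827.
Total: $6,000 + $827 = $6,827.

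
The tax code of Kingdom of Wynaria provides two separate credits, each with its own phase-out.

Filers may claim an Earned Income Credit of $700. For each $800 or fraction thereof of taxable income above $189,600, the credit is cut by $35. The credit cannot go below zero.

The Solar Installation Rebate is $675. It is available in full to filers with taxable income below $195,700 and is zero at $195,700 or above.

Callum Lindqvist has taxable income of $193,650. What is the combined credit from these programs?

$1,165

Earned Income Credit: income exceeds $189,600 by $4,050, which is 6 full-or-partial $800 increments; reduction = 6 × $35 = $210, leaving $490.
Solar Installation Rebate: $193,650 is below the $195,700 cutoff, so the full $675 applies.
Total: $490 + $675 = $1,165.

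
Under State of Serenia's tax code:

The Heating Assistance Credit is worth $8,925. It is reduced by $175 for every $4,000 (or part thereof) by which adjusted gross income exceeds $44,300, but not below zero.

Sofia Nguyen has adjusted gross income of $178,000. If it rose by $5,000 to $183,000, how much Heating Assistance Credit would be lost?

$175

At $178,000 — income exceeds $44,300 by $133,700, which is 34 full-or-partial $4,000 increments; reduction = 34 × $175 = $5,950, leaving $2,975.
At $183,000 — income exceeds $44,300 by $138,700, which is 35 full-or-partial $4,000 increments; reduction = 35 × $175 = $6,125, leaving $2,800.
Lost: $2,975 − $2,800 = $175.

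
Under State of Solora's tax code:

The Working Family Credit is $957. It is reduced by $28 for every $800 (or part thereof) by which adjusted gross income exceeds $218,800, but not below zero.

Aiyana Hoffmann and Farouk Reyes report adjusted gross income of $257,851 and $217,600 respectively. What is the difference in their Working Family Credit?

$957

Aiyana ($257,851): Working Family Credit: income exceeds $218,800 by $39,051 → 49 increments × $28 = $1,372 ≥ base, so the credit is $0.
Farouk ($217,600): Working Family Credit: $217,600 is at or below the $218,800 threshold, so the full $957 applies.
Difference: |$0 − $957| = $957.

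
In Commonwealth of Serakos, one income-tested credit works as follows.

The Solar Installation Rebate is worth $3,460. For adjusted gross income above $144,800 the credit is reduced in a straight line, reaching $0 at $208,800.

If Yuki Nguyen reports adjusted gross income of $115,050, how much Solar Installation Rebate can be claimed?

Solar Installation Rebate: $115,050 is at or below the $144,800 threshold, so the full $3,460 applies.

$3,460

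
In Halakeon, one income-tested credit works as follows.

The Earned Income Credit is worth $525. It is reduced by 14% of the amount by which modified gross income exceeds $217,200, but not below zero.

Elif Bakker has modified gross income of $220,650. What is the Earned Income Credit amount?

Earned Income Credit: 14% of the $3,450 excess over $217,200 is $483; credit = $525 − $483 = $42.

$42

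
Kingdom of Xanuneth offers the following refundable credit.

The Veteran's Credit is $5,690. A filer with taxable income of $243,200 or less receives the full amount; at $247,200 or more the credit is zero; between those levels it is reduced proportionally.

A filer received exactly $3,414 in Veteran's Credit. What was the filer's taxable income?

$3,414 is 3,414/5,690 of the full $5,690, so 2,276/5,690 of the $4,000 range has been used: income = $243,200 + $4,000 × 2,276/5,690 = $244,800.

$244,800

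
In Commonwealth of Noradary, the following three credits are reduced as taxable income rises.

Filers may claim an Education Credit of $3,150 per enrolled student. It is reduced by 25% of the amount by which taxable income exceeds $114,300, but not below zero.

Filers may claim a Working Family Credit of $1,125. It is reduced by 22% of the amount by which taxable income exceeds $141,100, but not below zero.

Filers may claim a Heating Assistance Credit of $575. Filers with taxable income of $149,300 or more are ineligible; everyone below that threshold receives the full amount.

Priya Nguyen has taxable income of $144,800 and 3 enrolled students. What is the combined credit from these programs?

$2,711

Education Credit: base = 3 × $3,150 = $9,450. 25% of the $30,500 excess over $114,300 is $7,625; credit = $9,450 − $7,625 = $1,825.
Working Family Credit: 22% of the $3,700 excess over $141,100 is $814; credit = $1,125 − $814 = $311.
Heating Assistance Credit: $144,800 is below the $149,300 cutoff, so the full $575 applies.
Total: $1,825 + $311 + $575 = $2,711.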